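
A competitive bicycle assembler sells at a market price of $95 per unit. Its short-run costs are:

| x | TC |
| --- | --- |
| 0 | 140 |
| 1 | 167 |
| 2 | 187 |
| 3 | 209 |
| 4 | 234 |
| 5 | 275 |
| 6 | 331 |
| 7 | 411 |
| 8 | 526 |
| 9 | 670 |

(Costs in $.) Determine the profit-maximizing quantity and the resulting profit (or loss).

Compute π = P·x − TC at each output: x=0: -140; x=1: -72; x=2: 3; x=3: 76; x=4: 146; x=5: 200; x=6: 239; x=7: 254; x=8: 234; x=9: 185.
Profit is maximized at x = 7. AVC there is 271/7 = $38.71 ≤ P, so producing beats shutting down (which would give -$140).

x = 7; profit = $254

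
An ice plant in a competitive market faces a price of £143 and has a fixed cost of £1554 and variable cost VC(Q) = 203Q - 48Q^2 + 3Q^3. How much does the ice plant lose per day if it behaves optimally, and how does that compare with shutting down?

Profit = -£354 at Q = 10

AVC = 203 - 48Q + 3Q^2 has its minimum £11 at Q = 8; price £143 clears that bar, so the firm operates.
MC = 203 - 96Q + 9Q^2. Setting P = MC and taking the root on the rising branch gives Q* = 10.
TR = 143·10 = 1430. TC = 1554 + 230 = 1784. Profit = 1430 − 1784 = -£354.
Shutting down would mean losing the fixed cost of £1554, so operating at a loss of £354 is better by £1200.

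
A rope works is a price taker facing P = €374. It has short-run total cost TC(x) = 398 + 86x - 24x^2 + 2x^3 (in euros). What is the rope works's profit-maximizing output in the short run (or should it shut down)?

Strip out fixed cost: VC = 86x - 24x^2 + 2x^3. Then AVC = 86 - 24x + 2x^2 and MC = 86 - 48x + 6x^2.
AVC hits its minimum where MC = AVC, at x = 6, giving min AVC = 86 - 24·6 + 2·6^2 = €14.
P = €374 exceeds min AVC = €14, so the firm stays open.
Set P = MC: 374 = 86 - 48x + 6x^2 → -288 - 48x + 6x^2 = 0. The roots are x = -4 and x = 12; the profit-maximizing output is on the rising part of MC, so x* = 12.
Check: AVC at x = 12 is €86 ≤ P, so revenue covers variable cost.
Profit = P·x − TC = 374·12 − 1430 = €3058.

Produce at x = 12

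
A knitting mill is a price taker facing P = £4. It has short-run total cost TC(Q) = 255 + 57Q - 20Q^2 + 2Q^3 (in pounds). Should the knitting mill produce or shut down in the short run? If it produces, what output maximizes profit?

Shut down

Strip out fixed cost: VC = 57Q - 20Q^2 + 2Q^3. Then AVC = 57 - 20Q + 2Q^2 and MC = 57 - 40Q + 6Q^2.
The AVC parabola has its vertex at Q = 20/4 = 5, where AVC = 57 - 20·5 + 2·5^2 = £7.
P = £4 lies below min AVC = £7; no output level covers variable cost.
The firm minimizes its loss by shutting down and losing only its fixed cost of £255.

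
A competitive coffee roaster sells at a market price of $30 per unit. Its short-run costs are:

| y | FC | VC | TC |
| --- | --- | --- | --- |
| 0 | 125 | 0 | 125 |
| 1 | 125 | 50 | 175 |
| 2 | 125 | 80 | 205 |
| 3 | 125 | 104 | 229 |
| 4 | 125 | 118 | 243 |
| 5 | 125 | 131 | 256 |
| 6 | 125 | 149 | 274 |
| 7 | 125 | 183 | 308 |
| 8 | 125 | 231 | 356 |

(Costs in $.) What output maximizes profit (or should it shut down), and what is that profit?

Profit at each row (π = 30y − TC): y=0: -125; y=1: -145; y=2: -145; y=3: -139; y=4: -123; y=5: -106; y=6: -94; y=7: -98; y=8: -116.
Profit is maximized at y = 6. AVC there is 149/6 = $24.83 ≤ P, so producing beats shutting down (which would give -$125).

y = 6; profit = -$94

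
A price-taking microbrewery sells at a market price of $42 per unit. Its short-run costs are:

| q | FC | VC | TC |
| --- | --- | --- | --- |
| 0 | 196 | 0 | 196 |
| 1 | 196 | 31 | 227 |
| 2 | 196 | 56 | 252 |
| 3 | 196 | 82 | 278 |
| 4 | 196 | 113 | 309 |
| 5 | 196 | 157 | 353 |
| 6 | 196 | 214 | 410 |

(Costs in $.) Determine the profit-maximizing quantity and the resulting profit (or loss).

q = 4; profit = -$141

Tabulate TR − TC: q=0: -196; q=1: -185; q=2: -168; q=3: -152; q=4: -141; q=5: -143; q=6: -158.
Profit is maximized at q = 4. AVC there is 113/4 = $28.25 ≤ P, so producing beats shutting down (which would give -$196).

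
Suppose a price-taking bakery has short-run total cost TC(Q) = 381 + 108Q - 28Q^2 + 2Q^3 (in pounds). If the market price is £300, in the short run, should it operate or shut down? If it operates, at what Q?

Produce at Q = 12

From TC, MC = TC'(Q) = 108 - 56Q + 6Q^2 and AVC = VC/Q = 108 - 28Q + 2Q^2.
AVC hits its minimum where MC = AVC, at Q = 7, giving min AVC = 108 - 28·7 + 2·7^2 = £10.
Because £300 ≥ £10, revenue can cover variable cost; the firm operates.
P = MC gives -192 - 56Q + 6Q^2 = 0, with roots -8/3 and 12. Take the larger (rising MC): Q* = 12.
Check: AVC at Q = 12 is £60 ≤ P, so revenue covers variable cost.
Profit = P·Q − TC = 300·12 − 1101 = £2499.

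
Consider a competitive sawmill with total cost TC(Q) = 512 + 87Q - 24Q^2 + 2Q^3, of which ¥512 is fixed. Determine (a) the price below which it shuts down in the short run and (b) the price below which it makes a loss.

Shutdown price = ¥15; break-even price = ¥87

Shutdown price = min AVC. AVC = 87 - 24Q + 2Q^2, with vertex at Q = 6 and minimum ¥15.
ATC = 512/Q + 87 - 24Q + 2Q^2. Setting dATC/dQ = −512/Q^2 − 24 + 4Q = 0 gives Q = 8 (since 4·8^3 − 24·8^2 = 512).
min ATC = 512/8 + 87 − 24·8 + 2·8^2 = ¥87. That is the break-even price.
For ¥15 ≤ P < ¥87 the firm produces at a loss; below ¥15 it shuts down.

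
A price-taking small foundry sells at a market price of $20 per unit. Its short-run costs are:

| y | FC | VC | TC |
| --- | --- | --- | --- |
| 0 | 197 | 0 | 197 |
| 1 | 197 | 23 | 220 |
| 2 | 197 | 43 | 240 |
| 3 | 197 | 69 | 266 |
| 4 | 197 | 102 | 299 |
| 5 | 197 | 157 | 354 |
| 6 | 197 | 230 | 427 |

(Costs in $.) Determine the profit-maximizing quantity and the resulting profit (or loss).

y = 0 (shut down); profit = -$197

Profit at each row (π = 20y − TC): y=0: -197; y=1: -200; y=2: -200; y=3: -206; y=4: -219; y=5: -254; y=6: -307.
Profit is highest at y = 0. Equivalently, the lowest AVC in the table is 43/2 ≈ $21.50 at y = 2, and P = $20 falls below it — price never covers variable cost, so the firm shuts down and loses only its fixed cost.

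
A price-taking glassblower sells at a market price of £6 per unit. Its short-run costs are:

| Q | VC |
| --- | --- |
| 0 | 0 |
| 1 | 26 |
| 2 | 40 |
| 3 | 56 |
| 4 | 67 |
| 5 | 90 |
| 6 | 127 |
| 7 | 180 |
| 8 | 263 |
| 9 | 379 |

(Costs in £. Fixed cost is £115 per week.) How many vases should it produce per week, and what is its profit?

Q = 0 (shut down); profit = -£115

Profit at each row (π = 6Q − TC): Q=0: -115; Q=1: -135; Q=2: -143; Q=3: -153; Q=4: -158; Q=5: -175; Q=6: -206; Q=7: -253; Q=8: -330; Q=9: -440.
Profit is highest at Q = 0. Equivalently, the lowest AVC in the table is 67/4 ≈ £16.75 at Q = 4, and P = £6 falls below it — price never covers variable cost, so the firm shuts down and loses only its fixed cost.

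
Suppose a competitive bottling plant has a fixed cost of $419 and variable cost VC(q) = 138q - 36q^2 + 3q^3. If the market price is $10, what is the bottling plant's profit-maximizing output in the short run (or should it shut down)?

Strip out fixed cost: VC = 138q - 36q^2 + 3q^3. Then AVC = 138 - 36q + 3q^2 and MC = 138 - 72q + 9q^2.
AVC hits its minimum where MC = AVC, at q = 6, giving min AVC = 138 - 36·6 + 3·6^2 = $30.
P = $10 lies below min AVC = $30; no output level covers variable cost.
Best response: produce nothing and absorb the $419 fixed cost.

Shut down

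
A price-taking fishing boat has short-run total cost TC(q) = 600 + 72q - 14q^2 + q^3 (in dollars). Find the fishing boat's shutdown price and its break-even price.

Shutdown price = $23; break-even price = $92

AVC = 72 - 14q + q^2; minimized at q = 7, giving min AVC = $23. That is the shutdown price.
ATC = 600/q + 72 - 14q + q^2. Setting dATC/dq = −600/q^2 − 14 + 2q = 0 gives q = 10 (since 2·10^3 − 14·10^2 = 600).
min ATC = 600/10 + 72 − 14·10 + 10^2 = $92. That is the break-even price.
For $23 ≤ P < $92 the firm produces at a loss; below $23 it shuts down.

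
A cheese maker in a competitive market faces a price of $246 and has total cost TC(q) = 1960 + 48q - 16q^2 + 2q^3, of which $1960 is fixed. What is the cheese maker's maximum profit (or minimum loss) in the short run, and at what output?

AVC = 48 - 16q + 2q^2 has its minimum $16 at q = 4; price $246 clears that bar, so the firm operates.
With MC = 48 - 32q + 6q^2, P = MC on the upward-sloping part at q* = 9.
TR = 246·9 = 2214. TC = 1960 + 594 = 2554. Profit = 2214 − 2554 = -$340.
Shutting down would mean losing the fixed cost of $1960, so operating at a loss of $340 is better by $1620.

Profit = -$340 at q = 9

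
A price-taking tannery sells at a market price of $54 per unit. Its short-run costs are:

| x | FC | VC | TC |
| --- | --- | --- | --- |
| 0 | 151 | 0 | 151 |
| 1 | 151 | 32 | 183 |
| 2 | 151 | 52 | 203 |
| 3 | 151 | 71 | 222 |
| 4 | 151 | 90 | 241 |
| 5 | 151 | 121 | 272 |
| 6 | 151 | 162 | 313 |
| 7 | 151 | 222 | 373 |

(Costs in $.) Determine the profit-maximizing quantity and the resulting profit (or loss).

x = 6; profit = $11

Profit at each row (π = 54x − TC): x=0: -151; x=1: -129; x=2: -95; x=3: -60; x=4: -25; x=5: -2; x=6: 11; x=7: 5.
Profit is maximized at x = 6. AVC there is 162/6 = $27 ≤ P, so producing beats shutting down (which would give -$151).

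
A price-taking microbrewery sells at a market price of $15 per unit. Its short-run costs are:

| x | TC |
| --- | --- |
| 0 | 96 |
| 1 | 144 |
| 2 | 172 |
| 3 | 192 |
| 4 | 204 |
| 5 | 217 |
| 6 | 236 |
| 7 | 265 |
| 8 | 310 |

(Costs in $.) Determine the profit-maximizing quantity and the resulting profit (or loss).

Compute π = P·x − TC at each output: x=0: -96; x=1: -129; x=2: -142; x=3: -147; x=4: -144; x=5: -142; x=6: -146; x=7: -160; x=8: -190.
Profit is highest at x = 0. Equivalently, the lowest AVC in the table is 140/6 ≈ $23.33 at x = 6, and P = $15 falls below it — price never covers variable cost, so the firm shuts down and loses only its fixed cost.

x = 0 (shut down); profit = -$96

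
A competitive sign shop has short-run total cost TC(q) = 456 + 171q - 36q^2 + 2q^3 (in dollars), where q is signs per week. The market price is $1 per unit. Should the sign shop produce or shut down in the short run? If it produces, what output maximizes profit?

Variable cost is VC = 171q - 36q^2 + 2q^3, so AVC = VC/q = 171 - 36q + 2q^2 and MC = dTC/dq = 171 - 72q + 6q^2.
AVC hits its minimum where MC = AVC, at q = 9, giving min AVC = 171 - 36·9 + 2·9^2 = $9.
P = $1 lies below min AVC = $9; no output level covers variable cost.
Shutting down limits the loss to fixed cost, $456.

Shut down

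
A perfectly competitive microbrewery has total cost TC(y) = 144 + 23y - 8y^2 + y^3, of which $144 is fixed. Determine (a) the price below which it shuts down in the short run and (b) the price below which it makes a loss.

Shutdown price = $7; break-even price = $35

Shutdown price = min AVC. AVC = 23 - 8y + y^2, with vertex at y = 4 and minimum $7.
ATC = 144/y + 23 - 8y + y^2. Setting dATC/dy = −144/y^2 − 8 + 2y = 0 gives y = 6 (since 2·6^3 − 8·6^2 = 144).
min ATC = 144/6 + 23 − 8·6 + 6^2 = $35. That is the break-even price.
Between these two prices the firm operates at a loss; above $35 it earns a profit.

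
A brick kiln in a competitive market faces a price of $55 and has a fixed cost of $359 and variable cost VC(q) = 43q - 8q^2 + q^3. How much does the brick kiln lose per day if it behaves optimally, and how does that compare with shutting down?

Profit = -$215 at q = 6

AVC = 43 - 8q + q^2; min AVC = $27 at q = 4. Since P = $55 ≥ min AVC, the firm produces.
With MC = 43 - 16q + 3q^2, P = MC on the upward-sloping part at q* = 6.
TR = 55·6 = 330. TC = 359 + 186 = 545. Profit = 330 − 545 = -$215.
That loss of $215 beats the $359 the firm would lose by shutting down; producing recovers $144 of fixed cost.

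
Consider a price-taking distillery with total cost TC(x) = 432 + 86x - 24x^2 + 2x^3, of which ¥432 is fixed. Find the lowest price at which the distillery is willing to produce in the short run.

¥14 per unit

Short-run supply begins at min AVC. From VC = 86x - 24x^2 + 2x^3, AVC = 86 - 24x + 2x^2.
dAVC/dx = -24 + 4x = 0 gives x = 6. min AVC = 86 - 24·6 + 2·6^2 = 14.
For P < ¥14 the firm produces nothing.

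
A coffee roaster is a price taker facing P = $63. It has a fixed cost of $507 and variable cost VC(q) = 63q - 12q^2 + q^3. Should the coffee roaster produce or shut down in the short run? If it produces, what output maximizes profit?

Variable cost is VC = 63q - 12q^2 + q^3, so AVC = VC/q = 63 - 12q + q^2 and MC = dTC/dq = 63 - 24q + 3q^2.
The AVC parabola has its vertex at q = 12/2 = 6, where AVC = 63 - 12·6 + 6^2 = $27.
Because $63 ≥ $27, revenue can cover variable cost; the firm operates.
Set P = MC: 63 = 63 - 24q + 3q^2 → -24q + 3q^2 = 0. The roots are q = 0 and q = 8; the profit-maximizing output is on the rising part of MC, so q* = 8.
Check: AVC at q = 8 is $31 ≤ P, so revenue covers variable cost.
Profit = P·q − TC = 63·8 − 755 = -$251, a loss, but smaller than the $507 fixed cost the firm would lose by shutting down.

Produce at q = 8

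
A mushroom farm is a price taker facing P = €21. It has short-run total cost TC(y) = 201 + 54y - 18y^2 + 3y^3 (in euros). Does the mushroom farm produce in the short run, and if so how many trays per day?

Shut down

From TC, MC = TC'(y) = 54 - 36y + 9y^2 and AVC = VC/y = 54 - 18y + 3y^2.
AVC hits its minimum where MC = AVC, at y = 3, giving min AVC = 54 - 18·3 + 3·3^2 = €27.
With P < min AVC (€21 < €27), every unit sold adds to the loss.
The firm minimizes its loss by shutting down and losing only its fixed cost of €201.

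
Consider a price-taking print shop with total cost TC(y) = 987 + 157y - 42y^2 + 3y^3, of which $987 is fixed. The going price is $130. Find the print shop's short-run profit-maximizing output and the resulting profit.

Profit = -$15 at y = 9

AVC = 157 - 42y + 3y^2 has its minimum $10 at y = 7; price $130 clears that bar, so the firm operates.
With MC = 157 - 84y + 9y^2, P = MC on the upward-sloping part at y* = 9.
TR = 130·9 = 1170. TC = 987 + 198 = 1185. Profit = 1170 − 1185 = -$15.
That loss of $15 beats the $987 the firm would lose by shutting down; producing recovers $972 of fixed cost.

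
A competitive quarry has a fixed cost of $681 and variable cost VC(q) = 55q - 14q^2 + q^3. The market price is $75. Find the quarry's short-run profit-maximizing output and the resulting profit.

AVC = 55 - 14q + q^2 has its minimum $6 at q = 7; price $75 clears that bar, so the firm operates.
MC = 55 - 28q + 3q^2. Setting P = MC and taking the root on the rising branch gives q* = 10.
TR = 75·10 = 750. TC = 681 + 150 = 831. Profit = 750 − 831 = -$81.
Shutting down would mean losing the fixed cost of $681, so operating at a loss of $81 is better by $600.

Profit = -$81 at q = 10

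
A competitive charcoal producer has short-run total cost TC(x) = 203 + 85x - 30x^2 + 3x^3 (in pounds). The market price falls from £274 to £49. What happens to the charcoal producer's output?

MC = 85 - 60x + 9x^2; the shutdown threshold is min AVC = £10 (at x = 5).
At P = £274 ≥ min AVC, set P = MC on the rising branch: x = 9.
At P = £49 ≥ min AVC, set P = MC: x = 6. The firm stays open but cuts output.

Output falls from 9 to 6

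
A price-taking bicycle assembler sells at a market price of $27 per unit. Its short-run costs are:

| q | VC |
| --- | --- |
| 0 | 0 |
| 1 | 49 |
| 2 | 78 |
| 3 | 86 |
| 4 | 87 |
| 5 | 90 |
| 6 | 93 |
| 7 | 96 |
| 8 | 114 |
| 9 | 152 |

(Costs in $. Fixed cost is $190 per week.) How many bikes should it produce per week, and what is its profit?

q = 8; profit = -$88

Profit at each row (π = 27q − TC): q=0: -190; q=1: -212; q=2: -214; q=3: -195; q=4: -169; q=5: -145; q=6: -121; q=7: -97; q=8: -88; q=9: -99.
Profit is maximized at q = 8. AVC there is 114/8 = $14.25 ≤ P, so producing beats shutting down (which would give -$190).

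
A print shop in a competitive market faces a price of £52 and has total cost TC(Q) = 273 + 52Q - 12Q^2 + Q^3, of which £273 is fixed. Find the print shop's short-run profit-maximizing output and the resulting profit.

Profit = -£17 at Q = 8

AVC = 52 - 12Q + Q^2 has its minimum £16 at Q = 6; price £52 clears that bar, so the firm operates.
MC = 52 - 24Q + 3Q^2. Setting P = MC and taking the root on the rising branch gives Q* = 8.
TR = 52·8 = 416. TC = 273 + 160 = 433. Profit = 416 − 433 = -£17.
That loss of £17 beats the £273 the firm would lose by shutting down; producing recovers £256 of fixed cost.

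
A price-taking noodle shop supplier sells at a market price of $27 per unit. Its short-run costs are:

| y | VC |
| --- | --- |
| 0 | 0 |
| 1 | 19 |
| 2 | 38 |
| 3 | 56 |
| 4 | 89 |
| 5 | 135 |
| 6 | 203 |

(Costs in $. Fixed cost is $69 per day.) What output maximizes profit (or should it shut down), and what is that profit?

Compute π = P·y − TC at each output: y=0: -69; y=1: -61; y=2: -53; y=3: -44; y=4: -50; y=5: -69; y=6: -110.
Profit is maximized at y = 3. AVC there is 56/3 = $18.67 ≤ P, so producing beats shutting down (which would give -$69).

y = 3; profit = -$44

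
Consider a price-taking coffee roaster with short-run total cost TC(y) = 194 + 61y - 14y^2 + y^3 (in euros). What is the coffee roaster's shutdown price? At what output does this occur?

The shutdown price is the minimum of AVC. VC = 61y - 14y^2 + y^3, so AVC = 61 - 14y + y^2.
At the minimum of AVC, MC = AVC. MC = 61 - 28y + 3y^2; setting MC = AVC gives 2y^2 - 14y = 0, so y = 7. min AVC = 12.
So the shutdown price is €12.

€12 per unit, at y = 7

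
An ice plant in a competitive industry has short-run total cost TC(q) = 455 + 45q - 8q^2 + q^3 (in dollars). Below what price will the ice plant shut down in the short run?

$29 per unit

The firm shuts down when price falls below the minimum of average variable cost. AVC = VC/q = 45 - 8q + q^2.
dAVC/dq = -8 + 2q = 0 gives q = 4. min AVC = 45 - 8·4 + 4^2 = 29.
So the shutdown price is $29.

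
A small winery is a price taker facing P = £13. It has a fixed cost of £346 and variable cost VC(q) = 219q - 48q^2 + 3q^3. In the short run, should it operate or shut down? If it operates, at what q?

Shut down

From TC, MC = TC'(q) = 219 - 96q + 9q^2 and AVC = VC/q = 219 - 48q + 3q^2.
AVC is minimized where dAVC/dq = -48 + 6q = 0, at q = 8; min AVC = 219 - 48·8 + 3·8^2 = £27.
With P < min AVC (£13 < £27), every unit sold adds to the loss.
The firm minimizes its loss by shutting down and losing only its fixed cost of £346.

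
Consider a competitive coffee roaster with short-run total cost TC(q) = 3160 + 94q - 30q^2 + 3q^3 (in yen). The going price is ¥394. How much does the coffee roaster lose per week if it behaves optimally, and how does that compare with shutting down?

Profit = -¥160 at q = 10

AVC = 94 - 30q + 3q^2; min AVC = ¥19 at q = 5. Since P = ¥394 ≥ min AVC, the firm produces.
With MC = 94 - 60q + 9q^2, P = MC on the upward-sloping part at q* = 10.
TR = 394·10 = 3940. TC = 3160 + 940 = 4100. Profit = 3940 − 4100 = -¥160.
That loss of ¥160 beats the ¥3160 the firm would lose by shutting down; producing recovers ¥3000 of fixed cost.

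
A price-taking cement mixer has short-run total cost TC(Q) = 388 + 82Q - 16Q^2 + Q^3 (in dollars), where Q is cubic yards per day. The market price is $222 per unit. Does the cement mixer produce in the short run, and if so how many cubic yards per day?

Produce at Q = 14

From TC, MC = TC'(Q) = 82 - 32Q + 3Q^2 and AVC = VC/Q = 82 - 16Q + Q^2.
AVC is minimized where dAVC/dQ = -16 + 2Q = 0, at Q = 8; min AVC = 82 - 16·8 + 8^2 = $18.
Since P = $222 ≥ min AVC = $18, price covers variable cost and the firm should produce.
P = MC gives -140 - 32Q + 3Q^2 = 0, with roots -10/3 and 14. Take the larger (rising MC): Q* = 14.
Check: AVC at Q = 14 is $54 ≤ P, so revenue covers variable cost.
Profit = P·Q − TC = 222·14 − 1144 = $1964.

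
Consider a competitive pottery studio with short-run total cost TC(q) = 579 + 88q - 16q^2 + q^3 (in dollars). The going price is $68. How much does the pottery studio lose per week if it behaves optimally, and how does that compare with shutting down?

AVC = 88 - 16q + q^2 has its minimum $24 at q = 8; price $68 clears that bar, so the firm operates.
With MC = 88 - 32q + 3q^2, P = MC on the upward-sloping part at q* = 10.
TR = 68·10 = 680. TC = 579 + 280 = 859. Profit = 680 − 859 = -$179.
By producing, the firm covers all variable cost plus $400 of fixed cost; shutting down would lose the full $579.

Profit = -$179 at q = 10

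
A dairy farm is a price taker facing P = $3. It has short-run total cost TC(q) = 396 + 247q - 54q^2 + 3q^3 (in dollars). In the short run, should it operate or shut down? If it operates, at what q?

Variable cost is VC = 247q - 54q^2 + 3q^3, so AVC = VC/q = 247 - 54q + 3q^2 and MC = dTC/dq = 247 - 108q + 9q^2.
AVC is minimized where dAVC/dq = -54 + 6q = 0, at q = 9; min AVC = 247 - 54·9 + 3·9^2 = $4.
With P < min AVC ($3 < $4), every unit sold adds to the loss.
The firm minimizes its loss by shutting down and losing only its fixed cost of $396.

Shut down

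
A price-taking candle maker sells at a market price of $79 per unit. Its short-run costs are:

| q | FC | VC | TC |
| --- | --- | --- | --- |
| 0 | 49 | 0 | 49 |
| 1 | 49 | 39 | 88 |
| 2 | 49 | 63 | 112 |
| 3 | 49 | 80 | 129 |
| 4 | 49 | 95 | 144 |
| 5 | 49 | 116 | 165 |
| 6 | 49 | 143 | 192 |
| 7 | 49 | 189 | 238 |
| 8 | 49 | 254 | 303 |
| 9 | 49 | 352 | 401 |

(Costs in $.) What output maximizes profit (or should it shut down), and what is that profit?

Compute π = P·q − TC at each output: q=0: -49; q=1: -9; q=2: 46; q=3: 108; q=4: 172; q=5: 230; q=6: 282; q=7: 315; q=8: 329; q=9: 310.
Profit is maximized at q = 8. AVC there is 254/8 = $31.75 ≤ P, so producing beats shutting down (which would give -$49).

q = 8; profit = $329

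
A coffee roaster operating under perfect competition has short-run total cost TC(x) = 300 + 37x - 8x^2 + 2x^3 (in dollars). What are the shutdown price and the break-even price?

AVC = 37 - 8x + 2x^2; minimized at x = 2, giving min AVC = $29. That is the shutdown price.
ATC = 300/x + 37 - 8x + 2x^2. Setting dATC/dx = −300/x^2 − 8 + 4x = 0 gives x = 5 (since 4·5^3 − 8·5^2 = 300).
min ATC = 300/5 + 37 − 8·5 + 2·5^2 = $107. That is the break-even price.
Between these two prices the firm operates at a loss; above $107 it earns a profit.

Shutdown price = $29; break-even price = $107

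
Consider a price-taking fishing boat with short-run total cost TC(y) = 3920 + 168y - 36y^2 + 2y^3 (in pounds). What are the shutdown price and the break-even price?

Shutdown price = £6; break-even price = £336

AVC = 168 - 36y + 2y^2; minimized at y = 9, giving min AVC = £6. That is the shutdown price.
ATC = 3920/y + 168 - 36y + 2y^2. Setting dATC/dy = −3920/y^2 − 36 + 4y = 0 gives y = 14 (since 4·14^3 − 36·14^2 = 3920).
min ATC = 3920/14 + 168 − 36·14 + 2·14^2 = £336. That is the break-even price.
Between these two prices the firm operates at a loss; above £336 it earns a profit.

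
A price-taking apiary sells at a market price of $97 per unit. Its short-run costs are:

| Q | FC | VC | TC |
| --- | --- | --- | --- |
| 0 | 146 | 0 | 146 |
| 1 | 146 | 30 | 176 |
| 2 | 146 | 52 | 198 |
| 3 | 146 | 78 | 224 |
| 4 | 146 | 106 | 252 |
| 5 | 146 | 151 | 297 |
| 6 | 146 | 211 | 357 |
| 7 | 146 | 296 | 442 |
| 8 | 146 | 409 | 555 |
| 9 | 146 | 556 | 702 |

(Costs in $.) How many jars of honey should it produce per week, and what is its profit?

Profit at each row (π = 97Q − TC): Q=0: -146; Q=1: -79; Q=2: -4; Q=3: 67; Q=4: 136; Q=5: 188; Q=6: 225; Q=7: 237; Q=8: 221; Q=9: 171.
Profit is maximized at Q = 7. AVC there is 296/7 = $42.29 ≤ P, so producing beats shutting down (which would give -$146).

Q = 7; profit = $237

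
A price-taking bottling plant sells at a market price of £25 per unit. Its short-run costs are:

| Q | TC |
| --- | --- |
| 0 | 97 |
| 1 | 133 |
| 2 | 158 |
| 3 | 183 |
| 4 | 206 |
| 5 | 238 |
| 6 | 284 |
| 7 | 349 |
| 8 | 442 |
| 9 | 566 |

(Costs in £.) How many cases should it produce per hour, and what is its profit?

Compute π = P·Q − TC at each output: Q=0: -97; Q=1: -108; Q=2: -108; Q=3: -108; Q=4: -106; Q=5: -113; Q=6: -134; Q=7: -174; Q=8: -242; Q=9: -341.
Profit is highest at Q = 0. Equivalently, the lowest AVC in the table is 109/4 ≈ £27.25 at Q = 4, and P = £25 falls below it — price never covers variable cost, so the firm shuts down and loses only its fixed cost.

Q = 0 (shut down); profit = -£97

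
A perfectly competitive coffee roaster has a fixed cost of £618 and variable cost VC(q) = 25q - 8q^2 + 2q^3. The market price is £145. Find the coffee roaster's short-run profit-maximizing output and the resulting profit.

AVC = 25 - 8q + 2q^2; min AVC = £17 at q = 2. Since P = £145 ≥ min AVC, the firm produces.
MC = 25 - 16q + 6q^2. Setting P = MC and taking the root on the rising branch gives q* = 6.
TR = 145·6 = 870. TC = 618 + 294 = 912. Profit = 870 − 912 = -£42.
Shutting down would mean losing the fixed cost of £618, so operating at a loss of £42 is better by £576.

Profit = -£42 at q = 6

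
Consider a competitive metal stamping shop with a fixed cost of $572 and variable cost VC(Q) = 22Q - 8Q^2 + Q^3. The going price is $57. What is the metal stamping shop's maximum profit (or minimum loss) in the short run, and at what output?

Profit = -$278 at Q = 7

AVC = 22 - 8Q + Q^2 has its minimum $6 at Q = 4; price $57 clears that bar, so the firm operates.
MC = 22 - 16Q + 3Q^2. Setting P = MC and taking the root on the rising branch gives Q* = 7.
TR = 57·7 = 399. TC = 572 + 105 = 677. Profit = 399 − 677 = -$278.
Shutting down would mean losing the fixed cost of $572, so operating at a loss of $278 is better by $294.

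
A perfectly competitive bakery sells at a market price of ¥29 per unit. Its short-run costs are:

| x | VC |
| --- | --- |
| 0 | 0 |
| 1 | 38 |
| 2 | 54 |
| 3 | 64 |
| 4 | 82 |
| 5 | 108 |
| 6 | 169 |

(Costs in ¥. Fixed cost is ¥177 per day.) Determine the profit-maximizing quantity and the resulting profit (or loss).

Tabulate TR − TC: x=0: -177; x=1: -186; x=2: -173; x=3: -154; x=4: -143; x=5: -140; x=6: -172.
Profit is maximized at x = 5. AVC there is 108/5 = ¥21.60 ≤ P, so producing beats shutting down (which would give -¥177).

x = 5; profit = -¥140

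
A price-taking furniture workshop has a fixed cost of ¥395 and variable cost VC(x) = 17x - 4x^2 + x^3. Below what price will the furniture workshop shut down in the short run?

Short-run supply begins at min AVC. From VC = 17x - 4x^2 + x^3, AVC = 17 - 4x + x^2.
dAVC/dx = -4 + 2x = 0 gives x = 2. min AVC = 17 - 4·2 + 2^2 = 13.
The firm shuts down for any P below ¥13.

¥13 per unit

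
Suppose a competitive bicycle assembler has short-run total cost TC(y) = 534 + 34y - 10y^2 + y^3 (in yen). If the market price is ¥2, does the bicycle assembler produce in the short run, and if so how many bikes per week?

Shut down

From TC, MC = TC'(y) = 34 - 20y + 3y^2 and AVC = VC/y = 34 - 10y + y^2.
AVC hits its minimum where MC = AVC, at y = 5, giving min AVC = 34 - 10·5 + 5^2 = ¥9.
P = ¥2 lies below min AVC = ¥9; no output level covers variable cost.
Shutting down limits the loss to fixed cost, ¥534.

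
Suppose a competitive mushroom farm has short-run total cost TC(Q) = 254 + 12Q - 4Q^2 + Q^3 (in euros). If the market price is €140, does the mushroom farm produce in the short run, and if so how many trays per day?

Produce at Q = 8

Strip out fixed cost: VC = 12Q - 4Q^2 + Q^3. Then AVC = 12 - 4Q + Q^2 and MC = 12 - 8Q + 3Q^2.
The AVC parabola has its vertex at Q = 4/2 = 2, where AVC = 12 - 4·2 + 2^2 = €8.
Since P = €140 ≥ min AVC = €8, price covers variable cost and the firm should produce.
Solving P = MC: -128 - 8Q + 3Q^2 = 0 ⇒ Q = -16/3 or 8. On the upward-sloping branch, Q* = 8.
Check: AVC at Q = 8 is €44 ≤ P, so revenue covers variable cost.
Profit = P·Q − TC = 140·8 − 606 = €514.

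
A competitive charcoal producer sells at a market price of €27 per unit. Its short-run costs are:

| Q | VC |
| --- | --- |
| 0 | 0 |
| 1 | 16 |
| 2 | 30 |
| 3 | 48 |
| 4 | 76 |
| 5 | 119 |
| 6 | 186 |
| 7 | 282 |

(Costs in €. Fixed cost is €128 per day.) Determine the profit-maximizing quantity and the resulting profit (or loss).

Q = 3; profit = -€95

Profit at each row (π = 27Q − TC): Q=0: -128; Q=1: -117; Q=2: -104; Q=3: -95; Q=4: -96; Q=5: -112; Q=6: -152; Q=7: -221.
Profit is maximized at Q = 3. AVC there is 48/3 = €16 ≤ P, so producing beats shutting down (which would give -€128).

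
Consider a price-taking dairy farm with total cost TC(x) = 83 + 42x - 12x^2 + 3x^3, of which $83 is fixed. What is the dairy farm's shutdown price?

The shutdown price is the minimum of AVC. VC = 42x - 12x^2 + 3x^3, so AVC = 42 - 12x + 3x^2.
dAVC/dx = -12 + 6x = 0 gives x = 2. min AVC = 42 - 12·2 + 3·2^2 = 30.
So the shutdown price is $30.

$30 per unit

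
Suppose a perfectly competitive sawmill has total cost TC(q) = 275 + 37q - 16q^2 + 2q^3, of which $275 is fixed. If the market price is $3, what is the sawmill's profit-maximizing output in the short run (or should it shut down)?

Shut down

From TC, MC = TC'(q) = 37 - 32q + 6q^2 and AVC = VC/q = 37 - 16q + 2q^2.
AVC hits its minimum where MC = AVC, at q = 4, giving min AVC = 37 - 16·4 + 2·4^2 = $5.
P = $3 lies below min AVC = $5; no output level covers variable cost.
Best response: produce nothing and absorb the $275 fixed cost.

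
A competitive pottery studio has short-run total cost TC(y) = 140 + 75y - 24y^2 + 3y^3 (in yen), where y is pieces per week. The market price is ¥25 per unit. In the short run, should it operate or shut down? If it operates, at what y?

Variable cost is VC = 75y - 24y^2 + 3y^3, so AVC = VC/y = 75 - 24y + 3y^2 and MC = dTC/dy = 75 - 48y + 9y^2.
The AVC parabola has its vertex at y = 24/6 = 4, where AVC = 75 - 24·4 + 3·4^2 = ¥27.
With P < min AVC (¥25 < ¥27), every unit sold adds to the loss.
Shutting down limits the loss to fixed cost, ¥140.

Shut down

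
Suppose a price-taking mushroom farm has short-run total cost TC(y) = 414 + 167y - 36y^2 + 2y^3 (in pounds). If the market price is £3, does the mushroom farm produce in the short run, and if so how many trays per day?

Strip out fixed cost: VC = 167y - 36y^2 + 2y^3. Then AVC = 167 - 36y + 2y^2 and MC = 167 - 72y + 6y^2.
AVC is minimized where dAVC/dy = -36 + 4y = 0, at y = 9; min AVC = 167 - 36·9 + 2·9^2 = £5.
Since P = £3 < min AVC = £5, price fails to cover variable cost at any output.
Best response: produce nothing and absorb the £414 fixed cost.

Shut down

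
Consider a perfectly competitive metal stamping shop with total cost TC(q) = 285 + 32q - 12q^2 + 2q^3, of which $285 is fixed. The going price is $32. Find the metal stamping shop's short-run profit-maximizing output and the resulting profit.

Profit = -$221 at q = 4

AVC = 32 - 12q + 2q^2; min AVC = $14 at q = 3. Since P = $32 ≥ min AVC, the firm produces.
MC = 32 - 24q + 6q^2. Setting P = MC and taking the root on the rising branch gives q* = 4.
TR = 32·4 = 128. TC = 285 + 64 = 349. Profit = 128 − 349 = -$221.
That loss of $221 beats the $285 the firm would lose by shutting down; producing recovers $64 of fixed cost.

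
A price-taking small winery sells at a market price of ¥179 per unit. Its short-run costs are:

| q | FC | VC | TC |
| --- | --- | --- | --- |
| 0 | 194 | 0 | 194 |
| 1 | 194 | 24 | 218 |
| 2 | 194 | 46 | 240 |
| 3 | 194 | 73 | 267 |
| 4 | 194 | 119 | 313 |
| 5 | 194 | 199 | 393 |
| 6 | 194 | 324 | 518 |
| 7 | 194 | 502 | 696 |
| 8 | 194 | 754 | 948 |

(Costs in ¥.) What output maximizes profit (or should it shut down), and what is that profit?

q = 7; profit = ¥557

Compute π = P·q − TC at each output: q=0: -194; q=1: -39; q=2: 118; q=3: 270; q=4: 403; q=5: 502; q=6: 556; q=7: 557; q=8: 484.
Profit is maximized at q = 7. AVC there is 502/7 = ¥71.71 ≤ P, so producing beats shutting down (which would give -¥194).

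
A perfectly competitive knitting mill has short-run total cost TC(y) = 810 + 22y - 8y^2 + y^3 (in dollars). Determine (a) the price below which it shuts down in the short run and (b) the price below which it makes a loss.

AVC = 22 - 8y + y^2; minimized at y = 4, giving min AVC = $6. That is the shutdown price.
ATC = 810/y + 22 - 8y + y^2. Setting dATC/dy = −810/y^2 − 8 + 2y = 0 gives y = 9 (since 2·9^3 − 8·9^2 = 810).
min ATC = 810/9 + 22 − 8·9 + 9^2 = $121. That is the break-even price.
For $6 ≤ P < $121 the firm produces at a loss; below $6 it shuts down.

Shutdown price = $6; break-even price = $121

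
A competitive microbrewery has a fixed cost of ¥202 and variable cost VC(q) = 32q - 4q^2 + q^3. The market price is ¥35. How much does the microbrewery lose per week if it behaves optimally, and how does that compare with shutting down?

AVC = 32 - 4q + q^2 has its minimum ¥28 at q = 2; price ¥35 clears that bar, so the firm operates.
With MC = 32 - 8q + 3q^2, P = MC on the upward-sloping part at q* = 3.
TR = 35·3 = 105. TC = 202 + 87 = 289. Profit = 105 − 289 = -¥184.
Shutting down would mean losing the fixed cost of ¥202, so operating at a loss of ¥184 is better by ¥18.

Profit = -¥184 at q = 3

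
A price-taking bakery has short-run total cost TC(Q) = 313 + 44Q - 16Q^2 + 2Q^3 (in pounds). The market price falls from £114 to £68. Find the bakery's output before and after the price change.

Output falls from 7 to 6

MC = 44 - 32Q + 6Q^2; the shutdown threshold is min AVC = £12 (at Q = 4).
At P = £114 ≥ min AVC, set P = MC on the rising branch: Q = 7.
At P = £68 ≥ min AVC, set P = MC: Q = 6. The firm stays open but cuts output.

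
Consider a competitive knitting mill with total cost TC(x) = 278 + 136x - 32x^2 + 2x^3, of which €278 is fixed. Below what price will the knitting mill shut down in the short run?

Short-run supply begins at min AVC. From VC = 136x - 32x^2 + 2x^3, AVC = 136 - 32x + 2x^2.
At the minimum of AVC, MC = AVC. MC = 136 - 64x + 6x^2; setting MC = AVC gives 4x^2 - 32x = 0, so x = 8. min AVC = 8.
So the shutdown price is €8.

€8 per unit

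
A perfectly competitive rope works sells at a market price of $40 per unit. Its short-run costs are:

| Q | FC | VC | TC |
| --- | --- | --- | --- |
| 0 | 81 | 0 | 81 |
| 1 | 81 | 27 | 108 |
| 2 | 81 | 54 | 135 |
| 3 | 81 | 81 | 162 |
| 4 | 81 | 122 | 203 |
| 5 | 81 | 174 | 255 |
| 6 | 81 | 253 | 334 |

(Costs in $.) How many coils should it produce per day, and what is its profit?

Tabulate TR − TC: Q=0: -81; Q=1: -68; Q=2: -55; Q=3: -42; Q=4: -43; Q=5: -55; Q=6: -94.
Profit is maximized at Q = 3. AVC there is 81/3 = $27 ≤ P, so producing beats shutting down (which would give -$81).

Q = 3; profit = -$42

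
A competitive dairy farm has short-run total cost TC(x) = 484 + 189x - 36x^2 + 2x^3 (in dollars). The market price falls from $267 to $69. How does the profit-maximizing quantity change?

Output falls from 13 to 10

AVC = 189 - 36x + 2x^2, minimized at x = 9 where min AVC = $27. MC = 189 - 72x + 6x^2.
With P = $267 above the shutdown price, P = MC gives x = 13.
At P = $69 ≥ min AVC, set P = MC: x = 10. The firm stays open but cuts output.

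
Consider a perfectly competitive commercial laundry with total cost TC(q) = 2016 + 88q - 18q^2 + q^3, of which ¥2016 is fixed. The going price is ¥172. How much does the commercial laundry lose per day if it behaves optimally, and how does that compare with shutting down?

AVC = 88 - 18q + q^2 has its minimum ¥7 at q = 9; price ¥172 clears that bar, so the firm operates.
With MC = 88 - 36q + 3q^2, P = MC on the upward-sloping part at q* = 14.
TR = 172·14 = 2408. TC = 2016 + 448 = 2464. Profit = 2408 − 2464 = -¥56.
By producing, the firm covers all variable cost plus ¥1960 of fixed cost; shutting down would lose the full ¥2016.

Profit = -¥56 at q = 14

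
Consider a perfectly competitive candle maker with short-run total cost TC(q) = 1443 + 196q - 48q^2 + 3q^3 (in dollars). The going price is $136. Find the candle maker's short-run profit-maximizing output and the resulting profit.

Profit = -$243 at q = 10

AVC = 196 - 48q + 3q^2; min AVC = $4 at q = 8. Since P = $136 ≥ min AVC, the firm produces.
With MC = 196 - 96q + 9q^2, P = MC on the upward-sloping part at q* = 10.
TR = 136·10 = 1360. TC = 1443 + 160 = 1603. Profit = 1360 − 1603 = -$243.
That loss of $243 beats the $1443 the firm would lose by shutting down; producing recovers $1200 of fixed cost.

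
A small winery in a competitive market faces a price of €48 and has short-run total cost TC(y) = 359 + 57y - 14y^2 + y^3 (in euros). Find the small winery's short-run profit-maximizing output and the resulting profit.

Profit = -€35 at y = 9

AVC = 57 - 14y + y^2 has its minimum €8 at y = 7; price €48 clears that bar, so the firm operates.
With MC = 57 - 28y + 3y^2, P = MC on the upward-sloping part at y* = 9.
TR = 48·9 = 432. TC = 359 + 108 = 467. Profit = 432 − 467 = -€35.
Shutting down would mean losing the fixed cost of €359, so operating at a loss of €35 is better by €324.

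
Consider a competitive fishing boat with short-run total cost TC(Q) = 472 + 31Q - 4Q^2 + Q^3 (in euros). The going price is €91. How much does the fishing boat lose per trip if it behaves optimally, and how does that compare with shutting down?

AVC = 31 - 4Q + Q^2; min AVC = €27 at Q = 2. Since P = €91 ≥ min AVC, the firm produces.
MC = 31 - 8Q + 3Q^2. Setting P = MC and taking the root on the rising branch gives Q* = 6.
TR = 91·6 = 546. TC = 472 + 258 = 730. Profit = 546 − 730 = -€184.
That loss of €184 beats the €472 the firm would lose by shutting down; producing recovers €288 of fixed cost.

Profit = -€184 at Q = 6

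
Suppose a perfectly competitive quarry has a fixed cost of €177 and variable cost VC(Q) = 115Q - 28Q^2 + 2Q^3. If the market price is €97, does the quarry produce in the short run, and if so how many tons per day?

From TC, MC = TC'(Q) = 115 - 56Q + 6Q^2 and AVC = VC/Q = 115 - 28Q + 2Q^2.
The AVC parabola has its vertex at Q = 28/4 = 7, where AVC = 115 - 28·7 + 2·7^2 = €17.
Because €97 ≥ €17, revenue can cover variable cost; the firm operates.
Set P = MC: 97 = 115 - 56Q + 6Q^2 → 18 - 56Q + 6Q^2 = 0. The roots are Q = 1/3 and Q = 9; the profit-maximizing output is on the rising part of MC, so Q* = 9.
Check: AVC at Q = 9 is €25 ≤ P, so revenue covers variable cost.
Profit = P·Q − TC = 97·9 − 402 = €471.

Produce at Q = 9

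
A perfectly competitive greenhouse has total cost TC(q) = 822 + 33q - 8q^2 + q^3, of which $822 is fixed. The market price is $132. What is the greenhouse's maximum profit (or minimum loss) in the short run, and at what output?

AVC = 33 - 8q + q^2; min AVC = $17 at q = 4. Since P = $132 ≥ min AVC, the firm produces.
MC = 33 - 16q + 3q^2. Setting P = MC and taking the root on the rising branch gives q* = 9.
TR = 132·9 = 1188. TC = 822 + 378 = 1200. Profit = 1188 − 1200 = -$12.
By producing, the firm covers all variable cost plus $810 of fixed cost; shutting down would lose the full $822.

Profit = -$12 at q = 9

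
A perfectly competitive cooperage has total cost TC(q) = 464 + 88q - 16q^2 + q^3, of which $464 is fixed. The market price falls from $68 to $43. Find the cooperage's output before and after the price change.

AVC = 88 - 16q + q^2, minimized at q = 8 where min AVC = $24. MC = 88 - 32q + 3q^2.
At P = $68 ≥ min AVC, set P = MC on the rising branch: q = 10.
At P = $43 ≥ min AVC, set P = MC: q = 9. The firm stays open but cuts output.

Output falls from 10 to 9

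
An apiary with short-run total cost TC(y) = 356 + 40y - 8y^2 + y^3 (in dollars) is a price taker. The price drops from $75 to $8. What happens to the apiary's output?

Output falls from 7 to 0 (the firm shuts down)

AVC = 40 - 8y + y^2, minimized at y = 4 where min AVC = $24. MC = 40 - 16y + 3y^2.
At P = $75 ≥ min AVC, set P = MC on the rising branch: y = 7.
At P = $8 < min AVC = $24, price no longer covers variable cost at any output, so the firm shuts down: y = 0.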